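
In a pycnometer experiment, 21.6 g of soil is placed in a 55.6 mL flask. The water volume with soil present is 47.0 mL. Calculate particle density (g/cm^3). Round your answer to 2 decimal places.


Step 1: Volume of solids = flask volume - water volume with soil
Step 2: V_solids = 55.6 - 47.0 = 8.6 mL
Step 3: Particle density = mass / V_solids = 21.6 / 8.6 = 2.51 g/cm^3

2.51


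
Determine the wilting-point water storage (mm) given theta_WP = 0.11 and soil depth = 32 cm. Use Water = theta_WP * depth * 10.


Step 1: Water (mm) = theta_WP * depth * 10
Step 2: Water = 0.11 * 32 * 10
Step 3: Water = 35.2 mm

35.2


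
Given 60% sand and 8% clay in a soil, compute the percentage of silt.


Step 1: sand + silt + clay = 100%
Step 2: silt = 100 - sand - clay
Step 3: silt = 100 - 60 - 8
Step 4: silt = 32%

32


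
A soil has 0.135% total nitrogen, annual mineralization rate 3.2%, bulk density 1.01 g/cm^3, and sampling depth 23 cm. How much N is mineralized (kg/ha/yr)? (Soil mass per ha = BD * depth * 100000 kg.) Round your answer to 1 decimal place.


Step 1: Soil mass per ha = BD * depth * 100000 = 1.01 * 23 * 100000 = 2323000 kg
Step 2: Total N pool = soil mass * N%/100 = 2323000 * 0.135/100 = 3136.05 kg/ha
Step 3: N mineralized = N pool * rate%/100 = 3136.05 * 3.2/100 = 100.4 kg/ha/yr

100.4


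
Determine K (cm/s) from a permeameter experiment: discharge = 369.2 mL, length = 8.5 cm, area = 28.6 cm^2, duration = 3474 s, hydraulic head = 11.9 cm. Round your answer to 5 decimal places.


Step 1: K = Q * L / (A * t * h)
Step 2: Numerator = 369.2 * 8.5 = 3138.2
Step 3: Denominator = 28.6 * 3474 * 11.9 = 1182341.16
Step 4: K = 3138.2 / 1182341.16 = 0.00265 cm/s

0.00265


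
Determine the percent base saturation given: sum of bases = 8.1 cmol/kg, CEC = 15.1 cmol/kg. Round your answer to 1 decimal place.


Step 1: BS = 100 * (sum of bases) / CEC
Step 2: BS = 100 * 8.1 / 15.1
Step 3: BS = 53.6%

53.6


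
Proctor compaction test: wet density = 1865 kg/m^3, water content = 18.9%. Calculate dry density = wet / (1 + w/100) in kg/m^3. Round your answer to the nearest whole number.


Step 1: Dry density = wet density / (1 + w/100)
Step 2: Dry density = 1865 / (1 + 18.9/100)
Step 3: Dry density = 1865 / 1.189
Step 4: Dry density = 1569 kg/m^3

1569


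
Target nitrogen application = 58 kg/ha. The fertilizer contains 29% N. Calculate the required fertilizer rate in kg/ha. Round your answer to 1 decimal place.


Step 1: Fertilizer rate = target N / (N content / 100)
Step 2: Rate = 58 / (29 / 100)
Step 3: Rate = 58 / 0.29
Step 4: Rate = 200.0 kg/ha

200.0


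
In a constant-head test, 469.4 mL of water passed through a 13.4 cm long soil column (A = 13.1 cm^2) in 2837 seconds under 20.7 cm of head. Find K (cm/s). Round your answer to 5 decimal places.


Step 1: K = Q * L / (A * t * h)
Step 2: Numerator = 469.4 * 13.4 = 6289.96
Step 3: Denominator = 13.1 * 2837 * 20.7 = 769309.29
Step 4: K = 6289.96 / 769309.29 = 0.00818 cm/s

0.00818


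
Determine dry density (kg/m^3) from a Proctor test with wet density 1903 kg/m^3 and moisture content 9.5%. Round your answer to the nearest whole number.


Step 1: Dry density = wet density / (1 + w/100)
Step 2: Dry density = 1903 / (1 + 9.5/100)
Step 3: Dry density = 1903 / 1.095
Step 4: Dry density = 1738 kg/m^3

1738


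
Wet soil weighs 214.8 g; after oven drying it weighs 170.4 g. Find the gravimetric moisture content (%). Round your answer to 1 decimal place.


Step 1: Water mass = wet - dry = 214.8 - 170.4 = 44.4 g
Step 2: w = 100 * water mass / dry mass
Step 3: w = 100 * 44.4 / 170.4 = 26.1%

26.1


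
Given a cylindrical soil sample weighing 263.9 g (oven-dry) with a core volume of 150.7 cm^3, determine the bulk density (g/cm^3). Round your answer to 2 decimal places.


Step 1: Identify the formula: BD = dry mass / volume
Step 2: Substitute values: BD = 263.9 / 150.7
Step 3: BD = 1.75 g/cm^3

1.75


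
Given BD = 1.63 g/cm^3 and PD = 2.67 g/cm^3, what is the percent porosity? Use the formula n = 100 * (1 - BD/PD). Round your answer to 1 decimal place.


Step 1: Formula: n = 100 * (1 - BD / PD)
Step 2: n = 100 * (1 - 1.63 / 2.67)
Step 3: n = 100 * (1 - 0.61049)
Step 4: n = 39.0%

39.0


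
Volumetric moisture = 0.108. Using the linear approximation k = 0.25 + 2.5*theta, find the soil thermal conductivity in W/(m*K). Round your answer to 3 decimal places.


Step 1: k = 0.25 + 2.5 * theta
Step 2: k = 0.25 + 2.5 * 0.108
Step 3: k = 0.25 + 0.27
Step 4: k = 0.52 W/(m*K)

0.52


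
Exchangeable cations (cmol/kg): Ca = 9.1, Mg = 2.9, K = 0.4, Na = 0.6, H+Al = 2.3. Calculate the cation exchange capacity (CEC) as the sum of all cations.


Step 1: CEC = Ca + Mg + K + Na + (H+Al)
Step 2: CEC = 9.1 + 2.9 + 0.4 + 0.6 + 2.3
Step 3: CEC = 15.3 cmol/kg

15.3


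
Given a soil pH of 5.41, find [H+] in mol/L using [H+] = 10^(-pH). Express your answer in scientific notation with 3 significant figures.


Step 1: [H+] = 10^(-pH)
Step 2: [H+] = 10^(-5.41)
Step 3: [H+] = 3.89e-06 mol/L

3.89e-06


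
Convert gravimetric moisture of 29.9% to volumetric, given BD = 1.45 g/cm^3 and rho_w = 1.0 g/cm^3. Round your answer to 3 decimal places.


Step 1: theta = (w / 100) * BD / rho_w
Step 2: theta = (29.9 / 100) * 1.45 / 1.0
Step 3: theta = 0.299 * 1.45
Step 4: theta = 0.434

0.434


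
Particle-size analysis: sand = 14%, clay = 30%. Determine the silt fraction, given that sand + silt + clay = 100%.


Step 1: sand + silt + clay = 100%
Step 2: silt = 100 - sand - clay
Step 3: silt = 100 - 14 - 30
Step 4: silt = 56%

56


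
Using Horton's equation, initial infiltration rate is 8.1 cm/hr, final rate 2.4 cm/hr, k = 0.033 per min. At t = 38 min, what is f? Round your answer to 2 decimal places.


Step 1: f = fc + (f0 - fc) * exp(-k * t)
Step 2: exp(-0.033 * 38) = 0.285361
Step 3: f = 2.4 + (8.1 - 2.4) * 0.285361
Step 4: f = 2.4 + 5.7 * 0.285361
Step 5: f = 4.03 cm/hr

4.03


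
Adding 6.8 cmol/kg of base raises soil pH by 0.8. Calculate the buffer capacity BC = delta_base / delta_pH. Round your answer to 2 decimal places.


Step 1: BC = change in base / change in pH
Step 2: BC = 6.8 / 0.8
Step 3: BC = 8.5 cmol/(kg*pH unit)

8.5


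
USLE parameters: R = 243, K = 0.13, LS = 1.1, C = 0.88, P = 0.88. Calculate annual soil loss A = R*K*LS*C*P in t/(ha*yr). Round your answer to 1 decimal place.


Step 1: A = R * K * LS * C * P
Step 2: R * K = 243 * 0.13 = 31.59
Step 3: (R*K) * LS = 31.59 * 1.1 = 34.749
Step 4: * C * P = 34.749 * 0.88 * 0.88 = 26.9
Step 5: A = 26.9 t/(ha*yr)

26.9


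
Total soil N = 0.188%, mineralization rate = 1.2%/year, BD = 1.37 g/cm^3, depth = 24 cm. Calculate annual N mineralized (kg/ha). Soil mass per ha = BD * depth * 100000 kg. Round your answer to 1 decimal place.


Step 1: Soil mass per ha = BD * depth * 100000 = 1.37 * 24 * 100000 = 3288000 kg
Step 2: Total N pool = soil mass * N%/100 = 3288000 * 0.188/100 = 6181.44 kg/ha
Step 3: N mineralized = N pool * rate%/100 = 6181.44 * 1.2/100 = 74.2 kg/ha/yr

74.2


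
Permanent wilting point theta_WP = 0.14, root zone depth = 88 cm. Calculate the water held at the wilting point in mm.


Step 1: Water (mm) = theta_WP * depth * 10
Step 2: Water = 0.14 * 88 * 10
Step 3: Water = 123.2 mm

123.2


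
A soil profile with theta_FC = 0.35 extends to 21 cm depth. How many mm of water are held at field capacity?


Step 1: Water (mm) = theta_FC * depth (cm) * 10
Step 2: Water = 0.35 * 21 * 10
Step 3: Water = 73.5 mm

73.5


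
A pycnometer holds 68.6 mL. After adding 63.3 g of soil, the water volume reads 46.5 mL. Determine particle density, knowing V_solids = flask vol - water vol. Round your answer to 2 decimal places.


Step 1: Volume of solids = flask volume - water volume with soil
Step 2: V_solids = 68.6 - 46.5 = 22.1 mL
Step 3: Particle density = mass / V_solids = 63.3 / 22.1 = 2.86 g/cm^3

2.86


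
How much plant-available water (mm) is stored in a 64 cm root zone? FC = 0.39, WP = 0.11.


Step 1: Available water = (FC - WP) * depth * 10
Step 2: AW = (0.39 - 0.11) * 64 * 10
Step 3: AW = 0.28 * 64 * 10
Step 4: AW = 179.2 mm

179.2


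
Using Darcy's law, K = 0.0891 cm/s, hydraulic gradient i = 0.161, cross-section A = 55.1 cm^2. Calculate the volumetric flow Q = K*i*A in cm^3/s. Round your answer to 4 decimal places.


Step 1: Apply Darcy's law: Q = K * i * A
Step 2: Q = 0.0891 * 0.161 * 55.1
Step 3: Q = 0.7904 cm^3/s

0.7904


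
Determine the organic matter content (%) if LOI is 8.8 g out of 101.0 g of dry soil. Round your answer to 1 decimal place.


Step 1: OM% = 100 * LOI / sample mass
Step 2: OM = 100 * 8.8 / 101.0
Step 3: OM = 8.7%

8.7


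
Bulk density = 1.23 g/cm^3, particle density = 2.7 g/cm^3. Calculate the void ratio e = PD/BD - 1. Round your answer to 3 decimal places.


Step 1: e = PD / BD - 1
Step 2: e = 2.7 / 1.23 - 1
Step 3: e = 2.19512 - 1
Step 4: e = 1.195

1.195


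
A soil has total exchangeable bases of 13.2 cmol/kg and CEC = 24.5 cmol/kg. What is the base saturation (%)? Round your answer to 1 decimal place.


Step 1: BS = 100 * (sum of bases) / CEC
Step 2: BS = 100 * 13.2 / 24.5
Step 3: BS = 53.9%

53.9


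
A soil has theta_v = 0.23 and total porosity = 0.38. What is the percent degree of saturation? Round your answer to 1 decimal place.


Step 1: S = 100 * theta_v / n
Step 2: S = 100 * 0.23 / 0.38
Step 3: S = 60.5%

60.5


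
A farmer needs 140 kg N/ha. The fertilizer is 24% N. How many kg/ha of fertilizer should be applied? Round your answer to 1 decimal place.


Step 1: Fertilizer rate = target N / (N content / 100)
Step 2: Rate = 140 / (24 / 100)
Step 3: Rate = 140 / 0.24
Step 4: Rate = 583.3 kg/ha

583.3


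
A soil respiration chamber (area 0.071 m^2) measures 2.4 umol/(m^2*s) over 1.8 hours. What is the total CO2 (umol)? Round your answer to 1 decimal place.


Step 1: Convert time to seconds: 1.8 hr * 3600 = 6480.0 s
Step 2: Total = flux * area * time_s
Step 3: Total = 2.4 * 0.071 * 6480.0
Step 4: Total = 1104.2 umol

1104.2


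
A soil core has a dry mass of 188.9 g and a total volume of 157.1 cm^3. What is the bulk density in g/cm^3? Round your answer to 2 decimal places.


Step 1: Identify the formula: BD = dry mass / volume
Step 2: Substitute values: BD = 188.9 / 157.1
Step 3: BD = 1.2 g/cm^3

1.2


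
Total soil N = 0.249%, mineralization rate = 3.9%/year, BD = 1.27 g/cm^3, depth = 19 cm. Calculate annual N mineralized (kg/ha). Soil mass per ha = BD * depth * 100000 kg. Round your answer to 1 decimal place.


Step 1: Soil mass per ha = BD * depth * 100000 = 1.27 * 19 * 100000 = 2413000 kg
Step 2: Total N pool = soil mass * N%/100 = 2413000 * 0.249/100 = 6008.37 kg/ha
Step 3: N mineralized = N pool * rate%/100 = 6008.37 * 3.9/100 = 234.3 kg/ha/yr

234.3


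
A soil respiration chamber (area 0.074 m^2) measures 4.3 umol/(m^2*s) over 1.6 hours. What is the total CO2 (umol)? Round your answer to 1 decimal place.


Step 1: Convert time to seconds: 1.6 hr * 3600 = 5760.0 s
Step 2: Total = flux * area * time_s
Step 3: Total = 4.3 * 0.074 * 5760.0
Step 4: Total = 1832.8 umol

1832.8


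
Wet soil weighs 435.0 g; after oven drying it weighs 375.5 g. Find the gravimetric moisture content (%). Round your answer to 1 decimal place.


Step 1: Water mass = wet - dry = 435.0 - 375.5 = 59.5 g
Step 2: w = 100 * water mass / dry mass
Step 3: w = 100 * 59.5 / 375.5 = 15.8%

15.8


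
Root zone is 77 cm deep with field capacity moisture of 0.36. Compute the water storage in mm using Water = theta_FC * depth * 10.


Step 1: Water (mm) = theta_FC * depth (cm) * 10
Step 2: Water = 0.36 * 77 * 10
Step 3: Water = 277.2 mm

277.2


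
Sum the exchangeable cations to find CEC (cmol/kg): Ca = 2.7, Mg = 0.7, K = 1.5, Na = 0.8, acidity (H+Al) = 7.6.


Step 1: CEC = Ca + Mg + K + Na + (H+Al)
Step 2: CEC = 2.7 + 0.7 + 1.5 + 0.8 + 7.6
Step 3: CEC = 13.3 cmol/kg

13.3


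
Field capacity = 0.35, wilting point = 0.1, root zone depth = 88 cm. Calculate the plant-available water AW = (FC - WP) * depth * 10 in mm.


Step 1: Available water = (FC - WP) * depth * 10
Step 2: AW = (0.35 - 0.1) * 88 * 10
Step 3: AW = 0.25 * 88 * 10
Step 4: AW = 220.0 mm

220.0


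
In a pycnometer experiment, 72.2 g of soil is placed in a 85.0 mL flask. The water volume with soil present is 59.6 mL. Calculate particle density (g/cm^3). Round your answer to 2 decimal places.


Step 1: Volume of solids = flask volume - water volume with soil
Step 2: V_solids = 85.0 - 59.6 = 25.4 mL
Step 3: Particle density = mass / V_solids = 72.2 / 25.4 = 2.84 g/cm^3

2.84


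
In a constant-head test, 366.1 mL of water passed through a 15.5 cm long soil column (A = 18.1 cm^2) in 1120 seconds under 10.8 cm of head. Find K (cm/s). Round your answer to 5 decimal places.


Step 1: K = Q * L / (A * t * h)
Step 2: Numerator = 366.1 * 15.5 = 5674.55
Step 3: Denominator = 18.1 * 1120 * 10.8 = 218937.6
Step 4: K = 5674.55 / 218937.6 = 0.02592 cm/s

0.02592


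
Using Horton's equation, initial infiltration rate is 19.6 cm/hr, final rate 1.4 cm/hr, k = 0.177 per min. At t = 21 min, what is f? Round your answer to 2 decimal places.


Step 1: f = fc + (f0 - fc) * exp(-k * t)
Step 2: exp(-0.177 * 21) = 0.024307
Step 3: f = 1.4 + (19.6 - 1.4) * 0.024307
Step 4: f = 1.4 + 18.2 * 0.024307
Step 5: f = 1.84 cm/hr

1.84


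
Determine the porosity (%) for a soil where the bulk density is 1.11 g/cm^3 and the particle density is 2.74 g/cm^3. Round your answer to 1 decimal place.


Step 1: Formula: n = 100 * (1 - BD / PD)
Step 2: n = 100 * (1 - 1.11 / 2.74)
Step 3: n = 100 * (1 - 0.40511)
Step 4: n = 59.5%

59.5


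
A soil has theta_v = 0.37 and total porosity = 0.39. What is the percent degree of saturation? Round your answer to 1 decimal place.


Step 1: S = 100 * theta_v / n
Step 2: S = 100 * 0.37 / 0.39
Step 3: S = 94.9%

94.9


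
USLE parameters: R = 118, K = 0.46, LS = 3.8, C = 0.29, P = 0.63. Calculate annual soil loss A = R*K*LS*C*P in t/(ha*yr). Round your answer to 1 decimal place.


Step 1: A = R * K * LS * C * P
Step 2: R * K = 118 * 0.46 = 54.28
Step 3: (R*K) * LS = 54.28 * 3.8 = 206.264
Step 4: * C * P = 206.264 * 0.29 * 0.63 = 37.7
Step 5: A = 37.7 t/(ha*yr)

37.7


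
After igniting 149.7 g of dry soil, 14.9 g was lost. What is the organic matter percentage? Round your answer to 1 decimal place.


Step 1: OM% = 100 * LOI / sample mass
Step 2: OM = 100 * 14.9 / 149.7
Step 3: OM = 10.0%

10.0


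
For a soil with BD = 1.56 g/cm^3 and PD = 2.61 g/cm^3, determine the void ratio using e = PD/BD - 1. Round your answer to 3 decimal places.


Step 1: e = PD / BD - 1
Step 2: e = 2.61 / 1.56 - 1
Step 3: e = 1.67308 - 1
Step 4: e = 0.673

0.673


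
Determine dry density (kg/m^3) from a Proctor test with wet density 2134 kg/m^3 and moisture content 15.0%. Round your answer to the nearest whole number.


Step 1: Dry density = wet density / (1 + w/100)
Step 2: Dry density = 2134 / (1 + 15.0/100)
Step 3: Dry density = 2134 / 1.15
Step 4: Dry density = 1856 kg/m^3

1856


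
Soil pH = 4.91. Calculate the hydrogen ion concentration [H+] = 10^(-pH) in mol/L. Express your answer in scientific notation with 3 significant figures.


Step 1: [H+] = 10^(-pH)
Step 2: [H+] = 10^(-4.91)
Step 3: [H+] = 1.23e-05 mol/L

1.23e-05


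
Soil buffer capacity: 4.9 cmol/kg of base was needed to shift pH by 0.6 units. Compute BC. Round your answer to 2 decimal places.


Step 1: BC = change in base / change in pH
Step 2: BC = 4.9 / 0.6
Step 3: BC = 8.17 cmol/(kg*pH unit)

8.17


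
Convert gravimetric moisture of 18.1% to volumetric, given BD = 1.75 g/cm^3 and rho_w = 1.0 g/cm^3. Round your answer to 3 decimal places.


Step 1: theta = (w / 100) * BD / rho_w
Step 2: theta = (18.1 / 100) * 1.75 / 1.0
Step 3: theta = 0.181 * 1.75
Step 4: theta = 0.317

0.317


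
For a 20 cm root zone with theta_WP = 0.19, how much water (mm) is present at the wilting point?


Step 1: Water (mm) = theta_WP * depth * 10
Step 2: Water = 0.19 * 20 * 10
Step 3: Water = 38.0 mm

38.0


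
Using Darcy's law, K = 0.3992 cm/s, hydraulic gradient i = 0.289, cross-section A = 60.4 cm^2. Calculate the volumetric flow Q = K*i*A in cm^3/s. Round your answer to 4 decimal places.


Step 1: Apply Darcy's law: Q = K * i * A
Step 2: Q = 0.3992 * 0.289 * 60.4
Step 3: Q = 6.9683 cm^3/s

6.9683


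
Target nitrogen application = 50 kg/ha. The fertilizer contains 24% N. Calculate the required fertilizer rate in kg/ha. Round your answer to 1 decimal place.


Step 1: Fertilizer rate = target N / (N content / 100)
Step 2: Rate = 50 / (24 / 100)
Step 3: Rate = 50 / 0.24
Step 4: Rate = 208.3 kg/ha

208.3


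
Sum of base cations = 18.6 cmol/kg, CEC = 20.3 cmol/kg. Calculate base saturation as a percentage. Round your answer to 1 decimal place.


Step 1: BS = 100 * (sum of bases) / CEC
Step 2: BS = 100 * 18.6 / 20.3
Step 3: BS = 91.6%

91.6


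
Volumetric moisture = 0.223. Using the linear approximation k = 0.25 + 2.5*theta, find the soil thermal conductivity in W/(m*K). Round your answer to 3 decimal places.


Step 1: k = 0.25 + 2.5 * theta
Step 2: k = 0.25 + 2.5 * 0.223
Step 3: k = 0.25 + 0.558
Step 4: k = 0.808 W/(m*K)

0.808


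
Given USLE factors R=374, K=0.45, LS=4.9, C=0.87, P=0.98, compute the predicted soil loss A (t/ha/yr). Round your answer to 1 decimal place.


Step 1: A = R * K * LS * C * P
Step 2: R * K = 374 * 0.45 = 168.3
Step 3: (R*K) * LS = 168.3 * 4.9 = 824.67
Step 4: * C * P = 824.67 * 0.87 * 0.98 = 703.1
Step 5: A = 703.1 t/(ha*yr)

703.1


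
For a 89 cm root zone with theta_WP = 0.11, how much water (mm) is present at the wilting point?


Step 1: Water (mm) = theta_WP * depth * 10
Step 2: Water = 0.11 * 89 * 10
Step 3: Water = 97.9 mm

97.9


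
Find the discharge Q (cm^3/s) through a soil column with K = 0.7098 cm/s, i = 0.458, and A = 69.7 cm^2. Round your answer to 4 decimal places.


Step 1: Apply Darcy's law: Q = K * i * A
Step 2: Q = 0.7098 * 0.458 * 69.7
Step 3: Q = 22.6587 cm^3/s

22.6587


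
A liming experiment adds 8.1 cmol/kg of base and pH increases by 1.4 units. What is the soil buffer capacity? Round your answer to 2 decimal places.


Step 1: BC = change in base / change in pH
Step 2: BC = 8.1 / 1.4
Step 3: BC = 5.79 cmol/(kg*pH unit)

5.79


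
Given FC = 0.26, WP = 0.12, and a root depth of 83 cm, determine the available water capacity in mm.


Step 1: Available water = (FC - WP) * depth * 10
Step 2: AW = (0.26 - 0.12) * 83 * 10
Step 3: AW = 0.14 * 83 * 10
Step 4: AW = 116.2 mm

116.2


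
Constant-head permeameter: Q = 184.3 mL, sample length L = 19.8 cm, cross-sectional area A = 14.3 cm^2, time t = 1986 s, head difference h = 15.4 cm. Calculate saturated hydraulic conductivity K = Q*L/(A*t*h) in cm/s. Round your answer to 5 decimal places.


Step 1: K = Q * L / (A * t * h)
Step 2: Numerator = 184.3 * 19.8 = 3649.14
Step 3: Denominator = 14.3 * 1986 * 15.4 = 437356.92
Step 4: K = 3649.14 / 437356.92 = 0.00834 cm/s

0.00834


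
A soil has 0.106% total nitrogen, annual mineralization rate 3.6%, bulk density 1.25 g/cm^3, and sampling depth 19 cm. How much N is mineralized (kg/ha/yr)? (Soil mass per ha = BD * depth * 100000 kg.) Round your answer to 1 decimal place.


Step 1: Soil mass per ha = BD * depth * 100000 = 1.25 * 19 * 100000 = 2375000 kg
Step 2: Total N pool = soil mass * N%/100 = 2375000 * 0.106/100 = 2517.5 kg/ha
Step 3: N mineralized = N pool * rate%/100 = 2517.5 * 3.6/100 = 90.6 kg/ha/yr

90.6


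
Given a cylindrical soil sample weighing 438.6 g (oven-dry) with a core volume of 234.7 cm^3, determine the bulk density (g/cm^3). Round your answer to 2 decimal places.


Step 1: Identify the formula: BD = dry mass / volume
Step 2: Substitute values: BD = 438.6 / 234.7
Step 3: BD = 1.87 g/cm^3

1.87


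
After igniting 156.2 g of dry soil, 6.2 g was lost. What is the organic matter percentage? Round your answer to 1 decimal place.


Step 1: OM% = 100 * LOI / sample mass
Step 2: OM = 100 * 6.2 / 156.2
Step 3: OM = 4.0%

4.0


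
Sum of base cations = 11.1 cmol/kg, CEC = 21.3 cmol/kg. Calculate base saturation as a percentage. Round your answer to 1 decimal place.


Step 1: BS = 100 * (sum of bases) / CEC
Step 2: BS = 100 * 11.1 / 21.3
Step 3: BS = 52.1%

52.1


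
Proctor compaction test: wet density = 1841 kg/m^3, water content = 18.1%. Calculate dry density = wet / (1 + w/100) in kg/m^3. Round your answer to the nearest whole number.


Step 1: Dry density = wet density / (1 + w/100)
Step 2: Dry density = 1841 / (1 + 18.1/100)
Step 3: Dry density = 1841 / 1.181
Step 4: Dry density = 1559 kg/m^3

1559


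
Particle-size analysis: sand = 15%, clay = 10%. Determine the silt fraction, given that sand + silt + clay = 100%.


Step 1: sand + silt + clay = 100%
Step 2: silt = 100 - sand - clay
Step 3: silt = 100 - 15 - 10
Step 4: silt = 75%

75


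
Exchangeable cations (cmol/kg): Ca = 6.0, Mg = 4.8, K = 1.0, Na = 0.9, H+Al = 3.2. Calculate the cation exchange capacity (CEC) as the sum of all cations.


Step 1: CEC = Ca + Mg + K + Na + (H+Al)
Step 2: CEC = 6.0 + 4.8 + 1.0 + 0.9 + 3.2
Step 3: CEC = 15.9 cmol/kg

15.9


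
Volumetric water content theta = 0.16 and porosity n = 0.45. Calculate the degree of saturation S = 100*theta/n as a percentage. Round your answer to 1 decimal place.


Step 1: S = 100 * theta_v / n
Step 2: S = 100 * 0.16 / 0.45
Step 3: S = 35.6%

35.6


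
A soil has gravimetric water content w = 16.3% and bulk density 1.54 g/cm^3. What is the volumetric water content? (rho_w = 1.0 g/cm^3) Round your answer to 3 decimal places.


Step 1: theta = (w / 100) * BD / rho_w
Step 2: theta = (16.3 / 100) * 1.54 / 1.0
Step 3: theta = 0.163 * 1.54
Step 4: theta = 0.251

0.251


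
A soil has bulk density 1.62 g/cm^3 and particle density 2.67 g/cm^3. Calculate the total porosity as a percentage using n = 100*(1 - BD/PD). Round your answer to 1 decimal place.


Step 1: Formula: n = 100 * (1 - BD / PD)
Step 2: n = 100 * (1 - 1.62 / 2.67)
Step 3: n = 100 * (1 - 0.60674)
Step 4: n = 39.3%

39.3


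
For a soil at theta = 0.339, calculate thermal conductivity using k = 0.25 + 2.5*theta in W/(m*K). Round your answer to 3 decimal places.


Step 1: k = 0.25 + 2.5 * theta
Step 2: k = 0.25 + 2.5 * 0.339
Step 3: k = 0.25 + 0.848
Step 4: k = 1.098 W/(m*K)

1.098


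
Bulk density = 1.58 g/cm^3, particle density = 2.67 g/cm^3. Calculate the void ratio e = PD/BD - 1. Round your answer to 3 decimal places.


Step 1: e = PD / BD - 1
Step 2: e = 2.67 / 1.58 - 1
Step 3: e = 1.68987 - 1
Step 4: e = 0.69

0.69


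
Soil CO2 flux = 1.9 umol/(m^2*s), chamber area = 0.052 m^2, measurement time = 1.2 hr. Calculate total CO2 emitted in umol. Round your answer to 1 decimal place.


Step 1: Convert time to seconds: 1.2 hr * 3600 = 4320.0 s
Step 2: Total = flux * area * time_s
Step 3: Total = 1.9 * 0.052 * 4320.0
Step 4: Total = 426.8 umol

426.8


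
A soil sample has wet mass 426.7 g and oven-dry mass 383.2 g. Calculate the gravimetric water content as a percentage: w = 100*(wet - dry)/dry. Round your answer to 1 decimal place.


Step 1: Water mass = wet - dry = 426.7 - 383.2 = 43.5 g
Step 2: w = 100 * water mass / dry mass
Step 3: w = 100 * 43.5 / 383.2 = 11.4%

11.4


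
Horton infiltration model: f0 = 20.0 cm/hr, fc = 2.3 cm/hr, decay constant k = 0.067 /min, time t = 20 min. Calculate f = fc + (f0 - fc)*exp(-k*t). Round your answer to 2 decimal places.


Step 1: f = fc + (f0 - fc) * exp(-k * t)
Step 2: exp(-0.067 * 20) = 0.261846
Step 3: f = 2.3 + (20.0 - 2.3) * 0.261846
Step 4: f = 2.3 + 17.7 * 0.261846
Step 5: f = 6.93 cm/hr

6.93


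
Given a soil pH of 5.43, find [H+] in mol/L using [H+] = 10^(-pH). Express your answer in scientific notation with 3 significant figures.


Step 1: [H+] = 10^(-pH)
Step 2: [H+] = 10^(-5.43)
Step 3: [H+] = 3.72e-06 mol/L

3.72e-06


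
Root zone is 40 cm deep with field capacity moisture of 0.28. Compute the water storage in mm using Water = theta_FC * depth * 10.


Step 1: Water (mm) = theta_FC * depth (cm) * 10
Step 2: Water = 0.28 * 40 * 10
Step 3: Water = 112.0 mm

112.0


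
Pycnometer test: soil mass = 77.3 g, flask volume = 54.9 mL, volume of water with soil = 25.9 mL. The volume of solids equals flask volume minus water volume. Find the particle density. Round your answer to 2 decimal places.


Step 1: Volume of solids = flask volume - water volume with soil
Step 2: V_solids = 54.9 - 25.9 = 29.0 mL
Step 3: Particle density = mass / V_solids = 77.3 / 29.0 = 2.67 g/cm^3

2.67


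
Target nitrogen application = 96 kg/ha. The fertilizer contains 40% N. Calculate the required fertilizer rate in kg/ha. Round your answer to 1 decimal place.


Step 1: Fertilizer rate = target N / (N content / 100)
Step 2: Rate = 96 / (40 / 100)
Step 3: Rate = 96 / 0.4
Step 4: Rate = 240.0 kg/ha

240.0


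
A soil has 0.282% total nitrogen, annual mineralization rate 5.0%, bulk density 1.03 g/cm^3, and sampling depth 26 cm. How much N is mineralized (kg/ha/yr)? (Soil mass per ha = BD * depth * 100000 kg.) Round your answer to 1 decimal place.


Step 1: Soil mass per ha = BD * depth * 100000 = 1.03 * 26 * 100000 = 2678000 kg
Step 2: Total N pool = soil mass * N%/100 = 2678000 * 0.282/100 = 7551.96 kg/ha
Step 3: N mineralized = N pool * rate%/100 = 7551.96 * 5.0/100 = 377.6 kg/ha/yr

377.6


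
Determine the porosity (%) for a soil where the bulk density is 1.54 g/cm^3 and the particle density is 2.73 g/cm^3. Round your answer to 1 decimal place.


Step 1: Formula: n = 100 * (1 - BD / PD)
Step 2: n = 100 * (1 - 1.54 / 2.73)
Step 3: n = 100 * (1 - 0.5641)
Step 4: n = 43.6%

43.6


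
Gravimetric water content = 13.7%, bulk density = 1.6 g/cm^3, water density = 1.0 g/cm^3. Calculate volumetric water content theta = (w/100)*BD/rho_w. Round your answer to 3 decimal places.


Step 1: theta = (w / 100) * BD / rho_w
Step 2: theta = (13.7 / 100) * 1.6 / 1.0
Step 3: theta = 0.137 * 1.6
Step 4: theta = 0.219

0.219


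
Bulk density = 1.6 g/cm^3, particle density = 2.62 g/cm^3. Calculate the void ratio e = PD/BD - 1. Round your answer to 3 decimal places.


Step 1: e = PD / BD - 1
Step 2: e = 2.62 / 1.6 - 1
Step 3: e = 1.6375 - 1
Step 4: e = 0.638

0.638


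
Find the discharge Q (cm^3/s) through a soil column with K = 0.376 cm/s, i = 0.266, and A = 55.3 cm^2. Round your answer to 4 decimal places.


Step 1: Apply Darcy's law: Q = K * i * A
Step 2: Q = 0.376 * 0.266 * 55.3
Step 3: Q = 5.5309 cm^3/s

5.5309


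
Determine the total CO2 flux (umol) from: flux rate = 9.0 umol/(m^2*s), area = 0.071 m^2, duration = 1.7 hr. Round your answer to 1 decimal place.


Step 1: Convert time to seconds: 1.7 hr * 3600 = 6120.0 s
Step 2: Total = flux * area * time_s
Step 3: Total = 9.0 * 0.071 * 6120.0
Step 4: Total = 3910.7 umol

3910.7


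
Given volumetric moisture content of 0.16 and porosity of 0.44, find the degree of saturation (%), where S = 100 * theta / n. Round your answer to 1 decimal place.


Step 1: S = 100 * theta_v / n
Step 2: S = 100 * 0.16 / 0.44
Step 3: S = 36.4%

36.4


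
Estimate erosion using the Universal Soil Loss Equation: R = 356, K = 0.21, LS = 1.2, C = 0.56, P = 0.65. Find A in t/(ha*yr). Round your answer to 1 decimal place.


Step 1: A = R * K * LS * C * P
Step 2: R * K = 356 * 0.21 = 74.76
Step 3: (R*K) * LS = 74.76 * 1.2 = 89.712
Step 4: * C * P = 89.712 * 0.56 * 0.65 = 32.7
Step 5: A = 32.7 t/(ha*yr)

32.7


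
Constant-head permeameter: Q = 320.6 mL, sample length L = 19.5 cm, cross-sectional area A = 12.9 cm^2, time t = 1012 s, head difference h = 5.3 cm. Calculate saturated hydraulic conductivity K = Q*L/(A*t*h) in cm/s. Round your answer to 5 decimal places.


Step 1: K = Q * L / (A * t * h)
Step 2: Numerator = 320.6 * 19.5 = 6251.7
Step 3: Denominator = 12.9 * 1012 * 5.3 = 69190.44
Step 4: K = 6251.7 / 69190.44 = 0.09035 cm/s

0.09035


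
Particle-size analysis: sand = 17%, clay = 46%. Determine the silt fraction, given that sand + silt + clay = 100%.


Step 1: sand + silt + clay = 100%
Step 2: silt = 100 - sand - clay
Step 3: silt = 100 - 17 - 46
Step 4: silt = 37%

37


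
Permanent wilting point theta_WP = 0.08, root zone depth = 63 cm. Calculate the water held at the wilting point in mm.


Step 1: Water (mm) = theta_WP * depth * 10
Step 2: Water = 0.08 * 63 * 10
Step 3: Water = 50.4 mm

50.4


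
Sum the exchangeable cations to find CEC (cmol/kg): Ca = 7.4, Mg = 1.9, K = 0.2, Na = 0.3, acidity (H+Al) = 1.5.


Step 1: CEC = Ca + Mg + K + Na + (H+Al)
Step 2: CEC = 7.4 + 1.9 + 0.2 + 0.3 + 1.5
Step 3: CEC = 11.3 cmol/kg

11.3


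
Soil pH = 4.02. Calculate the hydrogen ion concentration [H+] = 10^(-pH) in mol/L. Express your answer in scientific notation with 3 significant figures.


Step 1: [H+] = 10^(-pH)
Step 2: [H+] = 10^(-4.02)
Step 3: [H+] = 9.55e-05 mol/L

9.55e-05


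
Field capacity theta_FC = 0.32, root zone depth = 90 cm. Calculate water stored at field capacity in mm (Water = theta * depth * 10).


Step 1: Water (mm) = theta_FC * depth (cm) * 10
Step 2: Water = 0.32 * 90 * 10
Step 3: Water = 288.0 mm

288.0


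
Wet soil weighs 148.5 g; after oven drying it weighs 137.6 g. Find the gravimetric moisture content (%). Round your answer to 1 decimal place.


Step 1: Water mass = wet - dry = 148.5 - 137.6 = 10.9 g
Step 2: w = 100 * water mass / dry mass
Step 3: w = 100 * 10.9 / 137.6 = 7.9%

7.9


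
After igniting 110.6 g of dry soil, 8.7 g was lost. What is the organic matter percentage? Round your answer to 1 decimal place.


Step 1: OM% = 100 * LOI / sample mass
Step 2: OM = 100 * 8.7 / 110.6
Step 3: OM = 7.9%

7.9


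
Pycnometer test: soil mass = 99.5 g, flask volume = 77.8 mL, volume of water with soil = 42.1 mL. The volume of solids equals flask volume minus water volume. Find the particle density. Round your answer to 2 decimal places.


Step 1: Volume of solids = flask volume - water volume with soil
Step 2: V_solids = 77.8 - 42.1 = 35.7 mL
Step 3: Particle density = mass / V_solids = 99.5 / 35.7 = 2.79 g/cm^3

2.79


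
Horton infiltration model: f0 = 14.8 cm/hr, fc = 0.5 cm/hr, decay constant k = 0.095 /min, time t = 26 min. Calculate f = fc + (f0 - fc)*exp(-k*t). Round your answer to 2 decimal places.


Step 1: f = fc + (f0 - fc) * exp(-k * t)
Step 2: exp(-0.095 * 26) = 0.084585
Step 3: f = 0.5 + (14.8 - 0.5) * 0.084585
Step 4: f = 0.5 + 14.3 * 0.084585
Step 5: f = 1.71 cm/hr

1.71


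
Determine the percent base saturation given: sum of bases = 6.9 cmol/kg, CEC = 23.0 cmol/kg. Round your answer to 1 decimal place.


Step 1: BS = 100 * (sum of bases) / CEC
Step 2: BS = 100 * 6.9 / 23.0
Step 3: BS = 30.0%

30.0


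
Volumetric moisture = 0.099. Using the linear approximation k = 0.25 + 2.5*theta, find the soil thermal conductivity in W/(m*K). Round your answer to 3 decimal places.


Step 1: k = 0.25 + 2.5 * theta
Step 2: k = 0.25 + 2.5 * 0.099
Step 3: k = 0.25 + 0.248
Step 4: k = 0.498 W/(m*K)

0.498


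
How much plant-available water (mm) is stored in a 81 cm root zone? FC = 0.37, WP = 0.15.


Step 1: Available water = (FC - WP) * depth * 10
Step 2: AW = (0.37 - 0.15) * 81 * 10
Step 3: AW = 0.22 * 81 * 10
Step 4: AW = 178.2 mm

178.2


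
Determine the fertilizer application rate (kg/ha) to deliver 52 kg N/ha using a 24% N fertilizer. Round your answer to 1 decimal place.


Step 1: Fertilizer rate = target N / (N content / 100)
Step 2: Rate = 52 / (24 / 100)
Step 3: Rate = 52 / 0.24
Step 4: Rate = 216.7 kg/ha

216.7


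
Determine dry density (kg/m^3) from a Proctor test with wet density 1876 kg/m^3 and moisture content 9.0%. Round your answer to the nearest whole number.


Step 1: Dry density = wet density / (1 + w/100)
Step 2: Dry density = 1876 / (1 + 9.0/100)
Step 3: Dry density = 1876 / 1.09
Step 4: Dry density = 1721 kg/m^3

1721


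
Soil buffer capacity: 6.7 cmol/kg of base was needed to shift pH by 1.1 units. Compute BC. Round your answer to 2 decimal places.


Step 1: BC = change in base / change in pH
Step 2: BC = 6.7 / 1.1
Step 3: BC = 6.09 cmol/(kg*pH unit)

6.09


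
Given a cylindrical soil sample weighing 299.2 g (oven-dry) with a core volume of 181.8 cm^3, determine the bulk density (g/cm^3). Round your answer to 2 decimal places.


Step 1: Identify the formula: BD = dry mass / volume
Step 2: Substitute values: BD = 299.2 / 181.8
Step 3: BD = 1.65 g/cm^3

1.65


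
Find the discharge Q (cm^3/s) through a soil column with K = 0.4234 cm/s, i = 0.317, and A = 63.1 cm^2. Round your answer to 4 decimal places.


Step 1: Apply Darcy's law: Q = K * i * A
Step 2: Q = 0.4234 * 0.317 * 63.1
Step 3: Q = 8.4691 cm^3/s

8.4691


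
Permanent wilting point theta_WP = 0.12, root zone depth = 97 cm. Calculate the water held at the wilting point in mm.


Step 1: Water (mm) = theta_WP * depth * 10
Step 2: Water = 0.12 * 97 * 10
Step 3: Water = 116.4 mm

116.4


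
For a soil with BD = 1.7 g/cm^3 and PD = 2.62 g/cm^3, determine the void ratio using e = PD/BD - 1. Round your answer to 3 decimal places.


Step 1: e = PD / BD - 1
Step 2: e = 2.62 / 1.7 - 1
Step 3: e = 1.54118 - 1
Step 4: e = 0.541

0.541


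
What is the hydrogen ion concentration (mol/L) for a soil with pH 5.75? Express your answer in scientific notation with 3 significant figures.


Step 1: [H+] = 10^(-pH)
Step 2: [H+] = 10^(-5.75)
Step 3: [H+] = 1.78e-06 mol/L

1.78e-06


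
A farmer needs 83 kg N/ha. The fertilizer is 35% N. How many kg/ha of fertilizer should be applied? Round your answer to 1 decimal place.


Step 1: Fertilizer rate = target N / (N content / 100)
Step 2: Rate = 83 / (35 / 100)
Step 3: Rate = 83 / 0.35
Step 4: Rate = 237.1 kg/ha

237.1


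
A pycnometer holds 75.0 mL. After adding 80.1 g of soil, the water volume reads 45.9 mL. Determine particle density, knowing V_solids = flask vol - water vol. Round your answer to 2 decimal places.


Step 1: Volume of solids = flask volume - water volume with soil
Step 2: V_solids = 75.0 - 45.9 = 29.1 mL
Step 3: Particle density = mass / V_solids = 80.1 / 29.1 = 2.75 g/cm^3

2.75


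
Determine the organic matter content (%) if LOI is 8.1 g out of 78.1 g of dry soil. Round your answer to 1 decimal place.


Step 1: OM% = 100 * LOI / sample mass
Step 2: OM = 100 * 8.1 / 78.1
Step 3: OM = 10.4%

10.4


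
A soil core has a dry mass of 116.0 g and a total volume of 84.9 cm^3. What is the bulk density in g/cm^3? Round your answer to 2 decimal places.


Step 1: Identify the formula: BD = dry mass / volume
Step 2: Substitute values: BD = 116.0 / 84.9
Step 3: BD = 1.37 g/cm^3

1.37


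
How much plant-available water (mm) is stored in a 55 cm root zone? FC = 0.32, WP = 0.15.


Step 1: Available water = (FC - WP) * depth * 10
Step 2: AW = (0.32 - 0.15) * 55 * 10
Step 3: AW = 0.17 * 55 * 10
Step 4: AW = 93.5 mm

93.5


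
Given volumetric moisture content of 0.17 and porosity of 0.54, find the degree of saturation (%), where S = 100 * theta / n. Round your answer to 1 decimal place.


Step 1: S = 100 * theta_v / n
Step 2: S = 100 * 0.17 / 0.54
Step 3: S = 31.5%

31.5


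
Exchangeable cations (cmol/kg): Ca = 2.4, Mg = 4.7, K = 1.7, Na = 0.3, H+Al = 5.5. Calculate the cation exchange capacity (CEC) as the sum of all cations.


Step 1: CEC = Ca + Mg + K + Na + (H+Al)
Step 2: CEC = 2.4 + 4.7 + 1.7 + 0.3 + 5.5
Step 3: CEC = 14.6 cmol/kg

14.6


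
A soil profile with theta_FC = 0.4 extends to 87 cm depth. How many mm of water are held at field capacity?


Step 1: Water (mm) = theta_FC * depth (cm) * 10
Step 2: Water = 0.4 * 87 * 10
Step 3: Water = 348.0 mm

348.0


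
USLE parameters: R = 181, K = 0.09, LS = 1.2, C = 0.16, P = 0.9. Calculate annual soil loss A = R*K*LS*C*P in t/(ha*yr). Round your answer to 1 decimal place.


Step 1: A = R * K * LS * C * P
Step 2: R * K = 181 * 0.09 = 16.29
Step 3: (R*K) * LS = 16.29 * 1.2 = 19.548
Step 4: * C * P = 19.548 * 0.16 * 0.9 = 2.8
Step 5: A = 2.8 t/(ha*yr)

2.8


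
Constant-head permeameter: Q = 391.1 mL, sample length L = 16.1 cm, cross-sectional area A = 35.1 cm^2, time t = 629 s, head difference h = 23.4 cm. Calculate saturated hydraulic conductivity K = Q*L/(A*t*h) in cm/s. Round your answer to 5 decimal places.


Step 1: K = Q * L / (A * t * h)
Step 2: Numerator = 391.1 * 16.1 = 6296.71
Step 3: Denominator = 35.1 * 629 * 23.4 = 516622.86
Step 4: K = 6296.71 / 516622.86 = 0.01219 cm/s

0.01219


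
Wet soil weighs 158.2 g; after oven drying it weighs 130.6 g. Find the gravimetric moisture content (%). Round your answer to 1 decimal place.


Step 1: Water mass = wet - dry = 158.2 - 130.6 = 27.6 g
Step 2: w = 100 * water mass / dry mass
Step 3: w = 100 * 27.6 / 130.6 = 21.1%

21.1


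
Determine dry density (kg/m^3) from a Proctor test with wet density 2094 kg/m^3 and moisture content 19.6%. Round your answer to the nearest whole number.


Step 1: Dry density = wet density / (1 + w/100)
Step 2: Dry density = 2094 / (1 + 19.6/100)
Step 3: Dry density = 2094 / 1.196
Step 4: Dry density = 1751 kg/m^3

1751


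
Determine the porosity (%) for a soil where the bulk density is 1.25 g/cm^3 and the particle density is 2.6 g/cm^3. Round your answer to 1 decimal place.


Step 1: Formula: n = 100 * (1 - BD / PD)
Step 2: n = 100 * (1 - 1.25 / 2.6)
Step 3: n = 100 * (1 - 0.48077)
Step 4: n = 51.9%

51.9


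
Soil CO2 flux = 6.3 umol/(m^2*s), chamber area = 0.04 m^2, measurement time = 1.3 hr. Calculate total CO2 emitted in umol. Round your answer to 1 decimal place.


Step 1: Convert time to seconds: 1.3 hr * 3600 = 4680.0 s
Step 2: Total = flux * area * time_s
Step 3: Total = 6.3 * 0.04 * 4680.0
Step 4: Total = 1179.4 umol

1179.4


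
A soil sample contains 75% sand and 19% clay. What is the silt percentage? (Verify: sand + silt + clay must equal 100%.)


Step 1: sand + silt + clay = 100%
Step 2: silt = 100 - sand - clay
Step 3: silt = 100 - 75 - 19
Step 4: silt = 6%

6


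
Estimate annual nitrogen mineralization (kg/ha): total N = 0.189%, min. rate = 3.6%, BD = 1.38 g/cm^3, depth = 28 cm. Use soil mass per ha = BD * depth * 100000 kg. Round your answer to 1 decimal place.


Step 1: Soil mass per ha = BD * depth * 100000 = 1.38 * 28 * 100000 = 3864000 kg
Step 2: Total N pool = soil mass * N%/100 = 3864000 * 0.189/100 = 7302.96 kg/ha
Step 3: N mineralized = N pool * rate%/100 = 7302.96 * 3.6/100 = 262.9 kg/ha/yr

262.9


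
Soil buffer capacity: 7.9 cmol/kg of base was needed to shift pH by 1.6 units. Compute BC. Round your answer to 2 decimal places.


Step 1: BC = change in base / change in pH
Step 2: BC = 7.9 / 1.6
Step 3: BC = 4.94 cmol/(kg*pH unit)

4.94


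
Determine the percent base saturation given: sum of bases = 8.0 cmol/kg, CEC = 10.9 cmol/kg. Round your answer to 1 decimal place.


Step 1: BS = 100 * (sum of bases) / CEC
Step 2: BS = 100 * 8.0 / 10.9
Step 3: BS = 73.4%

73.4


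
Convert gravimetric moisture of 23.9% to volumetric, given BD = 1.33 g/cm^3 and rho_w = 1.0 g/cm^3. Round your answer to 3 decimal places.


Step 1: theta = (w / 100) * BD / rho_w
Step 2: theta = (23.9 / 100) * 1.33 / 1.0
Step 3: theta = 0.239 * 1.33
Step 4: theta = 0.318

0.318


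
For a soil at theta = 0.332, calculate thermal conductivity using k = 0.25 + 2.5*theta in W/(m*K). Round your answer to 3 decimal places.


Step 1: k = 0.25 + 2.5 * theta
Step 2: k = 0.25 + 2.5 * 0.332
Step 3: k = 0.25 + 0.83
Step 4: k = 1.08 W/(m*K)

1.08


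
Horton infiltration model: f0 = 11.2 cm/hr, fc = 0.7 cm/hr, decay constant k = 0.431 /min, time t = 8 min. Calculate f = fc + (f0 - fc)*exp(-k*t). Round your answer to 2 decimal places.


Step 1: f = fc + (f0 - fc) * exp(-k * t)
Step 2: exp(-0.431 * 8) = 0.031809
Step 3: f = 0.7 + (11.2 - 0.7) * 0.031809
Step 4: f = 0.7 + 10.5 * 0.031809
Step 5: f = 1.03 cm/hr

1.03
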